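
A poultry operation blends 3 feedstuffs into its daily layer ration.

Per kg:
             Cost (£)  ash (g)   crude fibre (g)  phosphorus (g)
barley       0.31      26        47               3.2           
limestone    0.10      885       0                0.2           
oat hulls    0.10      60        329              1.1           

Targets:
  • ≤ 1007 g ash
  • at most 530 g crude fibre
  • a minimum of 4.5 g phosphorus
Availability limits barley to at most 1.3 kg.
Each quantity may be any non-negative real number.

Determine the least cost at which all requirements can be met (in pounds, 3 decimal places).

Treat it as an LP. Let x1 = kg of barley, x2 = kg of limestone, x3 = kg of oat hulls.
min 0.31x1 + 0.1x2 + 0.1x3 subject to:
  26x1 + 885x2 + 60x3 ≤ 1007   (ash)
  47x1 + 329x3 ≤ 530   (crude fibre)
  3.2x1 + 0.2x2 + 1.1x3 ≥ 4.5   (phosphorus)
  x1 ≤ 1.3
  x1, x2, x3 ≥ 0.
The minimum-cost mix takes nothing from limestone — only barley, oat hulls. The crude fibre and phosphorus requirements are met with equality.
So barley = 0.8965 kg, oat hulls = 1.483 kg.
Objective = 0.31·0.8965 + 0.1·1.483 = 0.42622.

£0.426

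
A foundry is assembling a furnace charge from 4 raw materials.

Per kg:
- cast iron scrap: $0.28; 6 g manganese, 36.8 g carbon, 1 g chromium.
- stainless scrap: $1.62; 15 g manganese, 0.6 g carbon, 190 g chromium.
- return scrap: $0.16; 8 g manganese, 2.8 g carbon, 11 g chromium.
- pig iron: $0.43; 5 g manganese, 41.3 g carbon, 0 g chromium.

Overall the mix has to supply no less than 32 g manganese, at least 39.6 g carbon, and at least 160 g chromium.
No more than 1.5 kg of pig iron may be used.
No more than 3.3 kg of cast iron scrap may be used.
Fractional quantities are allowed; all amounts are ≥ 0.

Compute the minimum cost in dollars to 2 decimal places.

Treat it as an LP. Let x1 = kg of cast iron scrap, x2 = kg of stainless scrap, x3 = kg of return scrap, x4 = kg of pig iron.
Minimise 0.28x1 + 1.62x2 + 0.16x3 + 0.43x4 with:
  6x1 + 15x2 + 8x3 + 5x4 ≥ 32   (manganese)
  36.8x1 + 0.6x2 + 2.8x3 + 41.3x4 ≥ 39.6   (carbon)
  1x1 + 190x2 + 11x3 ≥ 160   (chromium)
  x4 ≤ 1.5
  x1 ≤ 3.3
  x1, x2, x3, x4 ≥ 0.
The minimum-cost mix takes nothing from pig iron — only cast iron scrap, stainless scrap, return scrap. Binding constraints: manganese, carbon, chromium.
Optimal quantities: cast iron scrap = 0.9155 kg, stainless scrap = 0.7241 kg, return scrap = 1.956 kg.
Cost = 0.28·0.9155 + 1.62·0.7241 + 0.16·1.956 = 1.7423.

$1.74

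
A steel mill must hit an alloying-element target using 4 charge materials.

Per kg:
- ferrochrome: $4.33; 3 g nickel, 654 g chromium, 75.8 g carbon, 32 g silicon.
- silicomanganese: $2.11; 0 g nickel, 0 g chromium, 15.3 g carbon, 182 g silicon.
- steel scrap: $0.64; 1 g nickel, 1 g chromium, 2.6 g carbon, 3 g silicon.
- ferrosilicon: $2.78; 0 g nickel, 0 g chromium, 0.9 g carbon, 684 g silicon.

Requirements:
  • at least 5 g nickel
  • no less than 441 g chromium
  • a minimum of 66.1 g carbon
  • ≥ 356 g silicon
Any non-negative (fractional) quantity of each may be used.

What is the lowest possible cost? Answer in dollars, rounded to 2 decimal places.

Let x1 = kg of ferrochrome, x2 = kg of silicomanganese, x3 = kg of steel scrap, x4 = kg of ferrosilicon.
min 4.33x1 + 2.11x2 + 0.64x3 + 2.78x4 subject to:
  3x1 + 1x3 ≥ 5   (nickel)
  654x1 + 1x3 ≥ 441   (chromium)
  75.8x1 + 15.3x2 + 2.6x3 + 0.9x4 ≥ 66.1   (carbon)
  32x1 + 182x2 + 3x3 + 684x4 ≥ 356   (silicon)
  x1, x2, x3, x4 ≥ 0.
The cheapest feasible vertex uses only ferrochrome, steel scrap, ferrosilicon; silicomanganese is not used. Binding constraints: nickel, carbon, silicon.
Solving gives x1 = 0.7746, x3 = 2.676, x4 = 0.4725.
Total cost: 4.33·0.7746 + 0.64·2.676 + 2.78·0.4725 = 6.3802.

$6.38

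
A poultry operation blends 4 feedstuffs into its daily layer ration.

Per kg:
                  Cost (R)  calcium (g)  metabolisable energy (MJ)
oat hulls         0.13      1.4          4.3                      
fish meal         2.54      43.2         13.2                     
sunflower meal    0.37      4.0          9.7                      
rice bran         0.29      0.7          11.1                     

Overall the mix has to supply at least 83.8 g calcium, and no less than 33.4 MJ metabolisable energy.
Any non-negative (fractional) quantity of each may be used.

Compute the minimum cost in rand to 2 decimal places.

Treat it as an LP. Let x1 = kg of oat hulls, x2 = kg of fish meal, x3 = kg of sunflower meal, x4 = kg of rice bran.
Minimize 0.13x1 + 2.54x2 + 0.37x3 + 0.29x4 with:
  1.4x1 + 43.2x2 + 4x3 + 0.7x4 ≥ 83.8   (calcium)
  4.3x1 + 13.2x2 + 9.7x3 + 11.1x4 ≥ 33.4   (metabolisable energy)
  x1, x2, x3, x4 ≥ 0.
The minimum-cost mix takes nothing from sunflower meal, rice bran — only oat hulls, fish meal. There the calcium and metabolisable energy constraints are tight.
Optimal quantities: oat hulls = 2.013 kg, fish meal = 1.875 kg.
Hence cost = 0.13·2.013 + 2.54·1.875 = R5.0242.

R5.02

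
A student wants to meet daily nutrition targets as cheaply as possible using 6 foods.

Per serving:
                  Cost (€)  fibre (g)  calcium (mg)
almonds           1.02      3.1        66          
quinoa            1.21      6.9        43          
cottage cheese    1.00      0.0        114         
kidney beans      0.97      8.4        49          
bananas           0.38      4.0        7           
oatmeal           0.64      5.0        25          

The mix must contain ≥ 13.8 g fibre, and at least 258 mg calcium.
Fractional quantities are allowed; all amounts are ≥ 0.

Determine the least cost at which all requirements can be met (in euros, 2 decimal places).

Let x1 = servings of almonds, x2 = servings of quinoa, x3 = servings of cottage cheese, x4 = servings of kidney beans, x5 = servings of bananas, x6 = servings of oatmeal.
Minimize 1.02x1 + 1.21x2 + 1x3 + 0.97x4 + 0.38x5 + 0.64x6 subject to:
  3.1x1 + 6.9x2 + 8.4x4 + 4x5 + 5x6 ≥ 13.8   (fibre)
  66x1 + 43x2 + 114x3 + 49x4 + 7x5 + 25x6 ≥ 258   (calcium)
  x1, x2, x3, x4, x5, x6 ≥ 0.
The cheapest feasible vertex uses only cottage cheese, kidney beans; almonds, quinoa, bananas, oatmeal are not used. Binding constraints: fibre and calcium.
So cottage cheese = 1.557 servings, kidney beans = 1.643 servings.
Total cost: 1·1.557 + 0.97·1.643 = 3.1507.

€3.15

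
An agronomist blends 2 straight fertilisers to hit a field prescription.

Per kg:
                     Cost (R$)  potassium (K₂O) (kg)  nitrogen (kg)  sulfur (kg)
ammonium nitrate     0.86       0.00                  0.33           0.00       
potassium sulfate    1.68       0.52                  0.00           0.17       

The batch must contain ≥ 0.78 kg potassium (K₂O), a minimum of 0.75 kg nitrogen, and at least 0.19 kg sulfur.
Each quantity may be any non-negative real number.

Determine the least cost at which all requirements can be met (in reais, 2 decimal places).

R$4.47

Set it up as a linear program. Let x1 = kg of ammonium nitrate, x2 = kg of potassium sulfate.
Minimise 0.86x1 + 1.68x2 subject to:
  0.52x2 ≥ 0.78   (potassium (K₂O))
  0.33x1 ≥ 0.75   (nitrogen)
  0.17x2 ≥ 0.19   (sulfur)
  x1, x2 ≥ 0.
Both inputs are positive at the optimum. The potassium (K₂O) and nitrogen requirements are met with equality.
So ammonium nitrate = 2.273 kg, potassium sulfate = 1.5 kg.
Total cost: 0.86·2.273 + 1.68·1.5 = 4.4748.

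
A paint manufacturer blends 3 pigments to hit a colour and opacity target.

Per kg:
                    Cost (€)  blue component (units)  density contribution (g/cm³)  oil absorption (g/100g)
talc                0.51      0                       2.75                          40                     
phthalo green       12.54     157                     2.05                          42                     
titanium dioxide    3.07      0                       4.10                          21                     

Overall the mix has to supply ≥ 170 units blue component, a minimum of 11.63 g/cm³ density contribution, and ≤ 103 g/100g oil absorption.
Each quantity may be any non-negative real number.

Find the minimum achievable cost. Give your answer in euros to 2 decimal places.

This is a linear program. Let x1 = kg of talc, x2 = kg of phthalo green, x3 = kg of titanium dioxide.
min 0.51x1 + 12.54x2 + 3.07x3 subject to:
  157x2 ≥ 170   (blue component)
  2.75x1 + 2.05x2 + 4.1x3 ≥ 11.63   (density contribution)
  40x1 + 42x2 + 21x3 ≤ 103   (oil absorption)
  x1, x2, x3 ≥ 0.
All 3 inputs are positive at the optimum. There the blue component, density contribution, oil absorption constraints are tight.
So talc = 0.3598 kg, phthalo green = 1.083 kg, titanium dioxide = 2.054 kg.
Total cost: 0.51·0.3598 + 12.54·1.083 + 3.07·2.054 = 20.0701.

€20.07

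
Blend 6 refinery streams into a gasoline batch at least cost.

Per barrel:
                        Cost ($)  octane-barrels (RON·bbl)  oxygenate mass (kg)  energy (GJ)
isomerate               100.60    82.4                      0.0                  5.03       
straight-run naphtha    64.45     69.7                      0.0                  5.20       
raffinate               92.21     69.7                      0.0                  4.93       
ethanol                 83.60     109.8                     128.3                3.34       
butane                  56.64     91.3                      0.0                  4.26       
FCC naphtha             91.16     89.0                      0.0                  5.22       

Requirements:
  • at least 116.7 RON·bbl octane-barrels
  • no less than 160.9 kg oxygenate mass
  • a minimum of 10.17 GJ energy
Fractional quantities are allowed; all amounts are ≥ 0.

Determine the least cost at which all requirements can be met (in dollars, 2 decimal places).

This is a linear program. Let x1 = barrels of isomerate, x2 = barrels of straight-run naphtha, x3 = barrels of raffinate, x4 = barrels of ethanol, x5 = barrels of butane, x6 = barrels of FCC naphtha.
Minimize 100.6x1 + 64.45x2 + 92.21x3 + 83.6x4 + 56.64x5 + 91.16x6 s.t.:
  82.4x1 + 69.7x2 + 69.7x3 + 109.8x4 + 91.3x5 + 89x6 ≥ 116.7   (octane-barrels)
  128.3x4 ≥ 160.9   (oxygenate mass)
  5.03x1 + 5.2x2 + 4.93x3 + 3.34x4 + 4.26x5 + 5.22x6 ≥ 10.17   (energy)
  x1, x2, x3, x4, x5, x6 ≥ 0.
At the optimum only straight-run naphtha, ethanol are positive (isomerate, raffinate, butane, FCC naphtha = 0). The oxygenate mass and energy requirements are met with equality.
So straight-run naphtha = 1.1503 barrels, ethanol = 1.2541 barrels.
Total cost: 64.45·1.1503 + 83.6·1.2541 = 178.9796.

$178.98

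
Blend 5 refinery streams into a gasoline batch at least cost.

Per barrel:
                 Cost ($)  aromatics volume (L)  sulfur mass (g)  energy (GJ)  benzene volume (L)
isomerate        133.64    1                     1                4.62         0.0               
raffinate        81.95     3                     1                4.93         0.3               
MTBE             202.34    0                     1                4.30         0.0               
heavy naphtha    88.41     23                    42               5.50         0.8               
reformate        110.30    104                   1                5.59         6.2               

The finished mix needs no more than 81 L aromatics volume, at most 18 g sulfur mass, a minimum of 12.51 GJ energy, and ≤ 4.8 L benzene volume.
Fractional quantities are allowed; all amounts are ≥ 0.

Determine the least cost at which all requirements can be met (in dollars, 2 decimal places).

$206.81

Treat it as an LP. Let x1 = barrels of isomerate, x2 = barrels of raffinate, x3 = barrels of MTBE, x4 = barrels of heavy naphtha, x5 = barrels of reformate.
Minimise 133.64x1 + 81.95x2 + 202.34x3 + 88.41x4 + 110.3x5 with:
  1x1 + 3x2 + 23x4 + 104x5 ≤ 81   (aromatics volume)
  1x1 + 1x2 + 1x3 + 42x4 + 1x5 ≤ 18   (sulfur mass)
  4.62x1 + 4.93x2 + 4.3x3 + 5.5x4 + 5.59x5 ≥ 12.51   (energy)
  0.3x2 + 0.8x4 + 6.2x5 ≤ 4.8   (benzene volume)
  x1, x2, x3, x4, x5 ≥ 0.
The cheapest feasible vertex uses only raffinate, heavy naphtha; isomerate, MTBE, reformate are not used. The sulfur mass and energy requirements are met with equality.
Solving gives x2 = 2.1156, x4 = 0.3782.
Hence cost = 81.95·2.1156 + 88.41·0.3782 = $206.8101.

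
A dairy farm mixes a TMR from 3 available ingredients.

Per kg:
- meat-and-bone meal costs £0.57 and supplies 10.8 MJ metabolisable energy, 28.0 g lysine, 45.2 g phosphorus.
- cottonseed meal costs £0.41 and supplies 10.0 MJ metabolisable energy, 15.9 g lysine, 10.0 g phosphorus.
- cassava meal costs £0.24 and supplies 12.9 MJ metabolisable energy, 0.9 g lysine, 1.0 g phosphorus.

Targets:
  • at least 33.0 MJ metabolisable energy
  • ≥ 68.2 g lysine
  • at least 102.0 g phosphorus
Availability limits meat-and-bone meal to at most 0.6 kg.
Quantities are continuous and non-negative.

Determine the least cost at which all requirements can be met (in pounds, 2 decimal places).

£3.41

Let x1 = kg of meat-and-bone meal, x2 = kg of cottonseed meal, x3 = kg of cassava meal.
Minimize 0.57x1 + 0.41x2 + 0.24x3 with:
  10.8x1 + 10x2 + 12.9x3 ≥ 33   (metabolisable energy)
  28x1 + 15.9x2 + 0.9x3 ≥ 68.2   (lysine)
  45.2x1 + 10x2 + 1x3 ≥ 102   (phosphorus)
  x1 ≤ 0.6
  x1, x2, x3 ≥ 0.
At the optimum only meat-and-bone meal, cottonseed meal are positive (cassava meal = 0). Binding constraints: phosphorus and the meat-and-bone meal cap.
That vertex is x1 = 0.6, x2 = 7.488.
Cost = 0.57·0.6 + 0.41·7.488 = 3.4121.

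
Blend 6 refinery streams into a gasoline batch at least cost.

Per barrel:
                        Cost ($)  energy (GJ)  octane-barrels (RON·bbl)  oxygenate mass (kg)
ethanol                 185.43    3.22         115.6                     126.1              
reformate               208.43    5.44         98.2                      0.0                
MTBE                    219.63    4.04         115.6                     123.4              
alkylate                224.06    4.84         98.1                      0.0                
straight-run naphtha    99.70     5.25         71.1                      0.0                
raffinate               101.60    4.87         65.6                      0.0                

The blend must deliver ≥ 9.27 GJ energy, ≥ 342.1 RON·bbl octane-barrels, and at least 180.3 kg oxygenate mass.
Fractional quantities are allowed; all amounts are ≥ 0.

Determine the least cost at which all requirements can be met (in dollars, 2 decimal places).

$513.07

Let x1 = barrels of ethanol, x2 = barrels of reformate, x3 = barrels of MTBE, x4 = barrels of alkylate, x5 = barrels of straight-run naphtha, x6 = barrels of raffinate.
Minimize 185.43x1 + 208.43x2 + 219.63x3 + 224.06x4 + 99.7x5 + 101.6x6 with:
  3.22x1 + 5.44x2 + 4.04x3 + 4.84x4 + 5.25x5 + 4.87x6 ≥ 9.27   (energy)
  115.6x1 + 98.2x2 + 115.6x3 + 98.1x4 + 71.1x5 + 65.6x6 ≥ 342.1   (octane-barrels)
  126.1x1 + 123.4x3 ≥ 180.3   (oxygenate mass)
  x1, x2, x3, x4, x5, x6 ≥ 0.
The cheapest feasible vertex uses only ethanol, straight-run naphtha; reformate, MTBE, alkylate, raffinate are not used. There the octane-barrels and oxygenate mass constraints are tight.
Solving gives x1 = 1.42982, x5 = 2.48682.
Hence cost = 185.43·1.42982 + 99.7·2.48682 = $513.0675.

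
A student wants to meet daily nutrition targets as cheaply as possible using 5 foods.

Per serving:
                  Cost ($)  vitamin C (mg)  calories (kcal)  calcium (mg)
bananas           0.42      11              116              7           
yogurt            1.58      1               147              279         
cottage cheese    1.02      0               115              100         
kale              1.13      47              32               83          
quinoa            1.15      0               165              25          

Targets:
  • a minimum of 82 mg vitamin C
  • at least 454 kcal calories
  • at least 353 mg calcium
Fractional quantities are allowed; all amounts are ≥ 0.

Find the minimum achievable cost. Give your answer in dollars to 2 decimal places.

Let x1 = servings of bananas, x2 = servings of yogurt, x3 = servings of cottage cheese, x4 = servings of kale, x5 = servings of quinoa.
Minimize 0.42x1 + 1.58x2 + 1.02x3 + 1.13x4 + 1.15x5 s.t.:
  11x1 + 1x2 + 47x4 ≥ 82   (vitamin C)
  116x1 + 147x2 + 115x3 + 32x4 + 165x5 ≥ 454   (calories)
  7x1 + 279x2 + 100x3 + 83x4 + 25x5 ≥ 353   (calcium)
  x1, x2, x3, x4, x5 ≥ 0.
At the optimum only bananas, yogurt, kale are positive (cottage cheese, quinoa = 0). The vitamin C, calories, calcium requirements are met with equality.
Optimal quantities: bananas = 2.505 servings, yogurt = 0.8632 servings, kale = 1.14 servings.
Objective = 0.42·2.505 + 1.58·0.8632 + 1.13·1.14 = 3.7042.

$3.70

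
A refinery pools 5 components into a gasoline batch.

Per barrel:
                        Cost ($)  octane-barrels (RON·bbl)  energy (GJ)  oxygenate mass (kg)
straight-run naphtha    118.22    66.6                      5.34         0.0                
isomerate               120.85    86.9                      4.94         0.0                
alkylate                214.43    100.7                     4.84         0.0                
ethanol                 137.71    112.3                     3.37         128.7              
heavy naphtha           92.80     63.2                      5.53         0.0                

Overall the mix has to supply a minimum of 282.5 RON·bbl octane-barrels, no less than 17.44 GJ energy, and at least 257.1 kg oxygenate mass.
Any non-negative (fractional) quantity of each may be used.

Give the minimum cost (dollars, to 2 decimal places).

$454.79

Let x1 = barrels of straight-run naphtha, x2 = barrels of isomerate, x3 = barrels of alkylate, x4 = barrels of ethanol, x5 = barrels of heavy naphtha.
Minimize 118.22x1 + 120.85x2 + 214.43x3 + 137.71x4 + 92.8x5 with:
  66.6x1 + 86.9x2 + 100.7x3 + 112.3x4 + 63.2x5 ≥ 282.5   (octane-barrels)
  5.34x1 + 4.94x2 + 4.84x3 + 3.37x4 + 5.53x5 ≥ 17.44   (energy)
  128.7x4 ≥ 257.1   (oxygenate mass)
  x1, x2, x3, x4, x5 ≥ 0.
The minimum-cost mix takes nothing from straight-run naphtha, isomerate, alkylate — only ethanol, heavy naphtha. The energy and oxygenate mass requirements are met with equality.
So ethanol = 1.9977 barrels, heavy naphtha = 1.9363 barrels.
Total cost: 137.71·1.9977 + 92.8·1.9363 = 454.7919.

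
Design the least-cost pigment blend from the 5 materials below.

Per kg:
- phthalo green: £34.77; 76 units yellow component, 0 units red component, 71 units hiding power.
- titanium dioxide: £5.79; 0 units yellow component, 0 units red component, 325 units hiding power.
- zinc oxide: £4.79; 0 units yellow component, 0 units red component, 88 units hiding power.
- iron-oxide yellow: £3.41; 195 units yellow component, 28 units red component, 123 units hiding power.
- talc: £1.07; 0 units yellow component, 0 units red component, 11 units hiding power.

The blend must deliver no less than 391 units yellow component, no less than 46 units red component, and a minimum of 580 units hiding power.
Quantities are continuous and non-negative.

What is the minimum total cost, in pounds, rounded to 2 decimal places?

£12.78

Let x1 = kg of phthalo green, x2 = kg of titanium dioxide, x3 = kg of zinc oxide, x4 = kg of iron-oxide yellow, x5 = kg of talc.
Minimize 34.77x1 + 5.79x2 + 4.79x3 + 3.41x4 + 1.07x5 with:
  76x1 + 195x4 ≥ 391   (yellow component)
  28x4 ≥ 46   (red component)
  71x1 + 325x2 + 88x3 + 123x4 + 11x5 ≥ 580   (hiding power)
  x1, x2, x3, x4, x5 ≥ 0.
The minimum-cost mix takes nothing from phthalo green, zinc oxide, talc — only titanium dioxide, iron-oxide yellow. There the yellow component and hiding power constraints are tight.
So titanium dioxide = 1.026 kg, iron-oxide yellow = 2.005 kg.
Objective = 5.79·1.026 + 3.41·2.005 = 12.7776.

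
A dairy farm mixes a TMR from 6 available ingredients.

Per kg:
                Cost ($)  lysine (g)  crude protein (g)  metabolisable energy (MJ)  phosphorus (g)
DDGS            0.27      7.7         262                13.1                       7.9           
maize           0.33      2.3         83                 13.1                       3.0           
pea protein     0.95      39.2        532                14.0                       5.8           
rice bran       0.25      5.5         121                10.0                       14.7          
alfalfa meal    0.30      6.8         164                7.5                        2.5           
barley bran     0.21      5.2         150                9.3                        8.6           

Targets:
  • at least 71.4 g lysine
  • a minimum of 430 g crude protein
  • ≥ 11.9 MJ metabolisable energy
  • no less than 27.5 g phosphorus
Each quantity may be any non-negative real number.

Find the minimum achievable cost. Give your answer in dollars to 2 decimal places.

Treat it as an LP. Let x1 = kg of DDGS, x2 = kg of maize, x3 = kg of pea protein, x4 = kg of rice bran, x5 = kg of alfalfa meal, x6 = kg of barley bran.
Minimise 0.27x1 + 0.33x2 + 0.95x3 + 0.25x4 + 0.3x5 + 0.21x6 with:
  7.7x1 + 2.3x2 + 39.2x3 + 5.5x4 + 6.8x5 + 5.2x6 ≥ 71.4   (lysine)
  262x1 + 83x2 + 532x3 + 121x4 + 164x5 + 150x6 ≥ 430   (crude protein)
  13.1x1 + 13.1x2 + 14x3 + 10x4 + 7.5x5 + 9.3x6 ≥ 11.9   (metabolisable energy)
  7.9x1 + 3x2 + 5.8x3 + 14.7x4 + 2.5x5 + 8.6x6 ≥ 27.5   (phosphorus)
  x1, x2, x3, x4, x5, x6 ≥ 0.
The minimum-cost mix takes nothing from DDGS, maize, alfalfa meal, barley bran — only pea protein, rice bran. Binding constraints: lysine and phosphorus.
So pea protein = 1.65 kg, rice bran = 1.22 kg.
Cost = 0.95·1.65 + 0.25·1.22 = 1.8725.

$1.87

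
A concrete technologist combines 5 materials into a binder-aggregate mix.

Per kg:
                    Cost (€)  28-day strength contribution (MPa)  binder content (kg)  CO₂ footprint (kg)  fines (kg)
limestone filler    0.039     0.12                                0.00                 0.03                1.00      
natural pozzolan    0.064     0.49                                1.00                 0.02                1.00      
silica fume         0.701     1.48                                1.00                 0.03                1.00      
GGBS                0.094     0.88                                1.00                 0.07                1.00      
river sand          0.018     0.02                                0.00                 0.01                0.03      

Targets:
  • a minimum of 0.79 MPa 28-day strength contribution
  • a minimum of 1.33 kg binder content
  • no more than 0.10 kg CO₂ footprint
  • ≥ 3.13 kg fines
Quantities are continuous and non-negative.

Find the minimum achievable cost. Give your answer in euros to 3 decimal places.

Let x1 = kg of limestone filler, x2 = kg of natural pozzolan, x3 = kg of silica fume, x4 = kg of GGBS, x5 = kg of river sand.
Minimise 0.039x1 + 0.064x2 + 0.701x3 + 0.094x4 + 0.018x5 s.t.:
  0.12x1 + 0.49x2 + 1.48x3 + 0.88x4 + 0.02x5 ≥ 0.79   (28-day strength contribution)
  1x2 + 1x3 + 1x4 ≥ 1.33   (binder content)
  0.03x1 + 0.02x2 + 0.03x3 + 0.07x4 + 0.01x5 ≤ 0.1   (CO₂ footprint)
  1x1 + 1x2 + 1x3 + 1x4 + 0.03x5 ≥ 3.13   (fines)
  x1, x2, x3, x4, x5 ≥ 0.
The minimum-cost mix takes nothing from silica fume, GGBS, river sand — only limestone filler, natural pozzolan. There the binder content and fines constraints are tight.
Solving gives x1 = 1.8, x2 = 1.33.
Cost = 0.039·1.8 + 0.064·1.33 = 0.15532.

€0.155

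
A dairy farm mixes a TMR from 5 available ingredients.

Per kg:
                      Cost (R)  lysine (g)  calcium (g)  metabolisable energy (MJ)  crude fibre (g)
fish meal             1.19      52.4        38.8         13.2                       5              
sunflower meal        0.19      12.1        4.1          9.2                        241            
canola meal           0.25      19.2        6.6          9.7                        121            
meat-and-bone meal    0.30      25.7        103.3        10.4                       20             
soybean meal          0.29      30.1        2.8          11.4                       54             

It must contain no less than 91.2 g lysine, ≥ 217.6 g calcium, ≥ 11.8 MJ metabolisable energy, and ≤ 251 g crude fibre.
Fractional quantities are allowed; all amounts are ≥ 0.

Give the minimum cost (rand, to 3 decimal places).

Let x1 = kg of fish meal, x2 = kg of sunflower meal, x3 = kg of canola meal, x4 = kg of meat-and-bone meal, x5 = kg of soybean meal.
Minimise 1.19x1 + 0.19x2 + 0.25x3 + 0.3x4 + 0.29x5 with:
  52.4x1 + 12.1x2 + 19.2x3 + 25.7x4 + 30.1x5 ≥ 91.2   (lysine)
  38.8x1 + 4.1x2 + 6.6x3 + 103.3x4 + 2.8x5 ≥ 217.6   (calcium)
  13.2x1 + 9.2x2 + 9.7x3 + 10.4x4 + 11.4x5 ≥ 11.8   (metabolisable energy)
  5x1 + 241x2 + 121x3 + 20x4 + 54x5 ≤ 251   (crude fibre)
  x1, x2, x3, x4, x5 ≥ 0.
The minimum-cost mix takes nothing from fish meal, sunflower meal, canola meal — only meat-and-bone meal, soybean meal. There the lysine and calcium constraints are tight.
Solving gives x4 = 2.072, x5 = 1.261.
Objective = 0.3·2.072 + 0.29·1.261 = 0.98729.

R0.987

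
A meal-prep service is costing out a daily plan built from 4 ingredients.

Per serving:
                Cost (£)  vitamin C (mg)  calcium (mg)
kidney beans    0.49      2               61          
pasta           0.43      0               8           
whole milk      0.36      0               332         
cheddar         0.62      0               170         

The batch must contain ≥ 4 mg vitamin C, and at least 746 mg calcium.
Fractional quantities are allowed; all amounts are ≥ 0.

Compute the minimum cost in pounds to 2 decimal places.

Set it up as a linear program. Let x1 = servings of kidney beans, x2 = servings of pasta, x3 = servings of whole milk, x4 = servings of cheddar.
Minimize 0.49x1 + 0.43x2 + 0.36x3 + 0.62x4 with:
  2x1 ≥ 4   (vitamin C)
  61x1 + 8x2 + 332x3 + 170x4 ≥ 746   (calcium)
  x1, x2, x3, x4 ≥ 0.
At the optimum only kidney beans, whole milk are positive (pasta, cheddar = 0). The vitamin C and calcium requirements are met with equality.
That vertex is x1 = 2, x3 = 1.88.
Total cost: 0.49·2 + 0.36·1.88 = 1.6568.

£1.66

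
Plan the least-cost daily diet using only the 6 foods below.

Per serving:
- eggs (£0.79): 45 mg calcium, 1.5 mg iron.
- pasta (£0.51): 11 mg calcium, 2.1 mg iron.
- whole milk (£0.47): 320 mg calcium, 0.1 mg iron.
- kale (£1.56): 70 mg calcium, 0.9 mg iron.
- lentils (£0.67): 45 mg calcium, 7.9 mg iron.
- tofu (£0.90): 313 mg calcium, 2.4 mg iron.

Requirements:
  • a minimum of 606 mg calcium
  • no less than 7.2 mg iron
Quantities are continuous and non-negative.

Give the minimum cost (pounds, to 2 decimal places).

Let x1 = servings of eggs, x2 = servings of pasta, x3 = servings of whole milk, x4 = servings of kale, x5 = servings of lentils, x6 = servings of tofu.
Minimise 0.79x1 + 0.51x2 + 0.47x3 + 1.56x4 + 0.67x5 + 0.9x6 s.t.:
  45x1 + 11x2 + 320x3 + 70x4 + 45x5 + 313x6 ≥ 606   (calcium)
  1.5x1 + 2.1x2 + 0.1x3 + 0.9x4 + 7.9x5 + 2.4x6 ≥ 7.2   (iron)
  x1, x2, x3, x4, x5, x6 ≥ 0.
The optimal basis is {whole milk, lentils}; eggs, pasta, kale, tofu drop out. The calcium and iron requirements are met with equality.
So whole milk = 1.769 servings, lentils = 0.889 servings.
Cost = 0.47·1.769 + 0.67·0.889 = 1.4271.

£1.43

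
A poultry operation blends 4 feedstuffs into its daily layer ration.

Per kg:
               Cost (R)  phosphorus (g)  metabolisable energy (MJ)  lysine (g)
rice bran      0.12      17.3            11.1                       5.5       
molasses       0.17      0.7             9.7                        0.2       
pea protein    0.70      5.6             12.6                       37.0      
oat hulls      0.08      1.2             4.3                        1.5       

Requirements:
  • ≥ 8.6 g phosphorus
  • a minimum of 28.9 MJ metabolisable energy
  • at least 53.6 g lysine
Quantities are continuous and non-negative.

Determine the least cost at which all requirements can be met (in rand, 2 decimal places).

Let x1 = kg of rice bran, x2 = kg of molasses, x3 = kg of pea protein, x4 = kg of oat hulls.
Minimise 0.12x1 + 0.17x2 + 0.7x3 + 0.08x4 with:
  17.3x1 + 0.7x2 + 5.6x3 + 1.2x4 ≥ 8.6   (phosphorus)
  11.1x1 + 9.7x2 + 12.6x3 + 4.3x4 ≥ 28.9   (metabolisable energy)
  5.5x1 + 0.2x2 + 37x3 + 1.5x4 ≥ 53.6   (lysine)
  x1, x2, x3, x4 ≥ 0.
At the optimum only rice bran, pea protein are positive (molasses, oat hulls = 0). Binding constraints: metabolisable energy and lysine.
Solving gives x1 = 1.154, x3 = 1.277.
Hence cost = 0.12·1.154 + 0.7·1.277 = R1.0324.

R1.03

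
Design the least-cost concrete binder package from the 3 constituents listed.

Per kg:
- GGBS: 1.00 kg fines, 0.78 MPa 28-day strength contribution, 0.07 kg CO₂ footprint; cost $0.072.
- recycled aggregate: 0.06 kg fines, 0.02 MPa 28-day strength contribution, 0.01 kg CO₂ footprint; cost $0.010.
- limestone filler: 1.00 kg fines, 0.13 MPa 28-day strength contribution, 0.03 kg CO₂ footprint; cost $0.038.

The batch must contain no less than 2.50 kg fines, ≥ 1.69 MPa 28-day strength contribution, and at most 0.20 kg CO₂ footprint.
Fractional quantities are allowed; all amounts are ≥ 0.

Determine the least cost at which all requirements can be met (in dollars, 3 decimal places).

Let x1 = kg of GGBS, x2 = kg of recycled aggregate, x3 = kg of limestone filler.
min 0.072x1 + 0.01x2 + 0.038x3 s.t.:
  1x1 + 0.06x2 + 1x3 ≥ 2.5   (fines)
  0.78x1 + 0.02x2 + 0.13x3 ≥ 1.69   (28-day strength contribution)
  0.07x1 + 0.01x2 + 0.03x3 ≤ 0.2   (CO₂ footprint)
  x1, x2, x3 ≥ 0.
The minimum-cost mix takes nothing from recycled aggregate — only GGBS, limestone filler. There the fines and 28-day strength contribution constraints are tight.
That vertex is x1 = 2.1, x3 = 0.4.
Hence cost = 0.072·2.1 + 0.038·0.4 = $0.16640.

$0.166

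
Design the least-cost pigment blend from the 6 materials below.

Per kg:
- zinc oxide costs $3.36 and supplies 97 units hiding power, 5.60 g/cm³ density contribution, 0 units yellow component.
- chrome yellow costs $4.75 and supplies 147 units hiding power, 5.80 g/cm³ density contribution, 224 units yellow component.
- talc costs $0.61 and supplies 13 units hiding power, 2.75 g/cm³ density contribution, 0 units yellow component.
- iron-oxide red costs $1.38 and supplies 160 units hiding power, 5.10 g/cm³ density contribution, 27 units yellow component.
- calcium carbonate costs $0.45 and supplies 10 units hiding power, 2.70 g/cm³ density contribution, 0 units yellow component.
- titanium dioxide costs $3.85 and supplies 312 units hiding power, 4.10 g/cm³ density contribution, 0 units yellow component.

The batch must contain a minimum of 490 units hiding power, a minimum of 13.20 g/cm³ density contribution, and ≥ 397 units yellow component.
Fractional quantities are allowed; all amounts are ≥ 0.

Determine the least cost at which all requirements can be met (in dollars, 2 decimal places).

This is a linear program. Let x1 = kg of zinc oxide, x2 = kg of chrome yellow, x3 = kg of talc, x4 = kg of iron-oxide red, x5 = kg of calcium carbonate, x6 = kg of titanium dioxide.
Minimise 3.36x1 + 4.75x2 + 0.61x3 + 1.38x4 + 0.45x5 + 3.85x6 subject to:
  97x1 + 147x2 + 13x3 + 160x4 + 10x5 + 312x6 ≥ 490   (hiding power)
  5.6x1 + 5.8x2 + 2.75x3 + 5.1x4 + 2.7x5 + 4.1x6 ≥ 13.2   (density contribution)
  224x2 + 27x4 ≥ 397   (yellow component)
  x1, x2, x3, x4, x5, x6 ≥ 0.
The optimal basis is {chrome yellow, iron-oxide red}; zinc oxide, talc, calcium carbonate, titanium dioxide drop out. The hiding power and yellow component requirements are met with equality.
That vertex is x2 = 1.578, x4 = 1.613.
Total cost: 4.75·1.578 + 1.38·1.613 = 9.7214.

$9.72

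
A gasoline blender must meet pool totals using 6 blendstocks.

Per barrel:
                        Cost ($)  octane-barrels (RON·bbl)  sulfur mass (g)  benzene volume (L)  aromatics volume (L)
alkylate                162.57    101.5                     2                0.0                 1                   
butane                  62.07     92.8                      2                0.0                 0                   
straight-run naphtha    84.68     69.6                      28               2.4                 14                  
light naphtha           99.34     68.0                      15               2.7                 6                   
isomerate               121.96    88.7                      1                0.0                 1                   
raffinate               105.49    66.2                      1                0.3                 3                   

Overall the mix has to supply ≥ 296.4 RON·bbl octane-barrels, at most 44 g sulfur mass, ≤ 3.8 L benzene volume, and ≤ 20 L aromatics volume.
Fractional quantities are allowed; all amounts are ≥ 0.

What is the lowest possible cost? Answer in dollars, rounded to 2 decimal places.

Let x1 = barrels of alkylate, x2 = barrels of butane, x3 = barrels of straight-run naphtha, x4 = barrels of light naphtha, x5 = barrels of isomerate, x6 = barrels of raffinate.
Minimise 162.57x1 + 62.07x2 + 84.68x3 + 99.34x4 + 121.96x5 + 105.49x6 subject to:
  101.5x1 + 92.8x2 + 69.6x3 + 68x4 + 88.7x5 + 66.2x6 ≥ 296.4   (octane-barrels)
  2x1 + 2x2 + 28x3 + 15x4 + 1x5 + 1x6 ≤ 44   (sulfur mass)
  2.4x3 + 2.7x4 + 0.3x6 ≤ 3.8   (benzene volume)
  1x1 + 14x3 + 6x4 + 1x5 + 3x6 ≤ 20   (aromatics volume)
  x1, x2, x3, x4, x5, x6 ≥ 0.
The cheapest feasible vertex uses only butane; alkylate, straight-run naphtha, light naphtha, isomerate, raffinate are not used. Binding constraint: octane-barrels.
So butane = 3.194 barrels.
Total cost: 62.07·3.194 = 198.2516.

$198.25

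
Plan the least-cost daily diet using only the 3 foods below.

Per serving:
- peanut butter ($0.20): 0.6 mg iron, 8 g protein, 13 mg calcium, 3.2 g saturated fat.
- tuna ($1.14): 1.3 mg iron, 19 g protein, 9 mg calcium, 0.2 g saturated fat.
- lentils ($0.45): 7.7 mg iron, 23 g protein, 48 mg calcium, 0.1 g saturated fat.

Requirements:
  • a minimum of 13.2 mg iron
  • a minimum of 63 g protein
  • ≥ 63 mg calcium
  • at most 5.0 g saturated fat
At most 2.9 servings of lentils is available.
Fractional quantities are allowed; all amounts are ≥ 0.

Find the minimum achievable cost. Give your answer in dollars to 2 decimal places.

Treat it as an LP. Let x1 = servings of peanut butter, x2 = servings of tuna, x3 = servings of lentils.
min 0.2x1 + 1.14x2 + 0.45x3 with:
  0.6x1 + 1.3x2 + 7.7x3 ≥ 13.2   (iron)
  8x1 + 19x2 + 23x3 ≥ 63   (protein)
  13x1 + 9x2 + 48x3 ≥ 63   (calcium)
  3.2x1 + 0.2x2 + 0.1x3 ≤ 5   (saturated fat)
  x3 ≤ 2.9
  x1, x2, x3 ≥ 0.
The optimal basis is {lentils}; peanut butter, tuna drop out. The protein requirement is met with equality.
Solving gives x3 = 2.739.
Cost = 0.45·2.739 = 1.2326.

$1.23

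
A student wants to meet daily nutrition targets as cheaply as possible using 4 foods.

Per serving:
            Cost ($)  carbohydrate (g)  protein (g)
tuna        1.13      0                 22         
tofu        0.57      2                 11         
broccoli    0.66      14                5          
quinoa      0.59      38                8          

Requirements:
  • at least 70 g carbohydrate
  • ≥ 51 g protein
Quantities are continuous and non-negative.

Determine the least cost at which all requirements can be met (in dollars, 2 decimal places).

$2.93

Let x1 = servings of tuna, x2 = servings of tofu, x3 = servings of broccoli, x4 = servings of quinoa.
Minimise 1.13x1 + 0.57x2 + 0.66x3 + 0.59x4 subject to:
  2x2 + 14x3 + 38x4 ≥ 70   (carbohydrate)
  22x1 + 11x2 + 5x3 + 8x4 ≥ 51   (protein)
  x1, x2, x3, x4 ≥ 0.
The optimal basis is {tofu, quinoa}; tuna, broccoli drop out. There the carbohydrate and protein constraints are tight.
That vertex is x2 = 3.428, x4 = 1.662.
Cost = 0.57·3.428 + 0.59·1.662 = 2.9345.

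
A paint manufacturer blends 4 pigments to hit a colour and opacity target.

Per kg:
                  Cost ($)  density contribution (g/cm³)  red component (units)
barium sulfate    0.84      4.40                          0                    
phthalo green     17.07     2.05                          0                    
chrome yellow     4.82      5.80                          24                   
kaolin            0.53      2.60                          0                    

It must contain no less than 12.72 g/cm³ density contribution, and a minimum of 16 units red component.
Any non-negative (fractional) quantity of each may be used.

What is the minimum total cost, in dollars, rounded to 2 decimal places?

$4.90

Treat it as an LP. Let x1 = kg of barium sulfate, x2 = kg of phthalo green, x3 = kg of chrome yellow, x4 = kg of kaolin.
Minimize 0.84x1 + 17.07x2 + 4.82x3 + 0.53x4 subject to:
  4.4x1 + 2.05x2 + 5.8x3 + 2.6x4 ≥ 12.72   (density contribution)
  24x3 ≥ 16   (red component)
  x1, x2, x3, x4 ≥ 0.
The minimum-cost mix takes nothing from phthalo green, kaolin — only barium sulfate, chrome yellow. Binding constraints: density contribution and red component.
Solving gives x1 = 2.012, x3 = 0.6667.
Total cost: 0.84·2.012 + 4.82·0.6667 = 4.9036.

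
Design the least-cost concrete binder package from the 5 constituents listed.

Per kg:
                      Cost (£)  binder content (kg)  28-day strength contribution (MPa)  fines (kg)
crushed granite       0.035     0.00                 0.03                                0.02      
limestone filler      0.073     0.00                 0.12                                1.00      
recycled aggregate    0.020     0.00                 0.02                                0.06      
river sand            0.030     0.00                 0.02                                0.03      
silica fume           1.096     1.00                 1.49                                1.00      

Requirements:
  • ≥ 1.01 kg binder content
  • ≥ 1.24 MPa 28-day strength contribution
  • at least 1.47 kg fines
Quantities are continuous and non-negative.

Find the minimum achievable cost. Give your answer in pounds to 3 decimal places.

£1.141

This is a linear program. Let x1 = kg of crushed granite, x2 = kg of limestone filler, x3 = kg of recycled aggregate, x4 = kg of river sand, x5 = kg of silica fume.
Minimize 0.035x1 + 0.073x2 + 0.02x3 + 0.03x4 + 1.096x5 s.t.:
  1x5 ≥ 1.01   (binder content)
  0.03x1 + 0.12x2 + 0.02x3 + 0.02x4 + 1.49x5 ≥ 1.24   (28-day strength contribution)
  0.02x1 + 1x2 + 0.06x3 + 0.03x4 + 1x5 ≥ 1.47   (fines)
  x1, x2, x3, x4, x5 ≥ 0.
The minimum-cost mix takes nothing from crushed granite, recycled aggregate, river sand — only limestone filler, silica fume. The binder content and fines requirements are met with equality.
Optimal quantities: limestone filler = 0.46 kg, silica fume = 1.01 kg.
Hence cost = 0.073·0.46 + 1.096·1.01 = £1.14054.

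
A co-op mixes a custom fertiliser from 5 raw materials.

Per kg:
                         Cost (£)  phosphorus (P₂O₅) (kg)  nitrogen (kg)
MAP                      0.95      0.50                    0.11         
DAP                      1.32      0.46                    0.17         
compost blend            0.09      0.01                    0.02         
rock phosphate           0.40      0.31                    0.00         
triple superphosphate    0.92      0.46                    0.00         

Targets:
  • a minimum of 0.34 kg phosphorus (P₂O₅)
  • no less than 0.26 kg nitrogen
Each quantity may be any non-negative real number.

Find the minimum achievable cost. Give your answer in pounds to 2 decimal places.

This is a linear program. Let x1 = kg of MAP, x2 = kg of DAP, x3 = kg of compost blend, x4 = kg of rock phosphate, x5 = kg of triple superphosphate.
min 0.95x1 + 1.32x2 + 0.09x3 + 0.4x4 + 0.92x5 with:
  0.5x1 + 0.46x2 + 0.01x3 + 0.31x4 + 0.46x5 ≥ 0.34   (phosphorus (P₂O₅))
  0.11x1 + 0.17x2 + 0.02x3 ≥ 0.26   (nitrogen)
  x1, x2, x3, x4, x5 ≥ 0.
The optimal basis is {MAP, compost blend}; DAP, rock phosphate, triple superphosphate drop out. Binding constraints: phosphorus (P₂O₅) and nitrogen.
Solving gives x1 = 0.4719, x3 = 10.4.
Total cost: 0.95·0.4719 + 0.09·10.4 = 1.3843.

£1.38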